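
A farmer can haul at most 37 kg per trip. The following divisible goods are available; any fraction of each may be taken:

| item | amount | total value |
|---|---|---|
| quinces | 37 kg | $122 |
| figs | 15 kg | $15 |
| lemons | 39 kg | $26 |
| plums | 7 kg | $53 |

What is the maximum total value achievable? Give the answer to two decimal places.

Take in order of value per unit:
- plums (53/7 per unit): all 7 → value 53, running total 53.00
- quinces (122/37 per unit): 30 of 37 → value 30×122/37 = 98.9189, running total 151.92
Total 151.92.

151.92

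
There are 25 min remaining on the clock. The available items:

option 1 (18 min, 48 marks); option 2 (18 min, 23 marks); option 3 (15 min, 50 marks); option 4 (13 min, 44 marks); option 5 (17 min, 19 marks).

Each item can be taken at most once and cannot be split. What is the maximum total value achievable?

This is a 0/1 knapsack; check combinations near the capacity.
- option 3: time 15, value 50
- option 1: time 18, value 48
- option 4: time 13, value 44
- option 2: time 18, value 23
- option 5: time 17, value 19
Best: 50 marks.

50 marks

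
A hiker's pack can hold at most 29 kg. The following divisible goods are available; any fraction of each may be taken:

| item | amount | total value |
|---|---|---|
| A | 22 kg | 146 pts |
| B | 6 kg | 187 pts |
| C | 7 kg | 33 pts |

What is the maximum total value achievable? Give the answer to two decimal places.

337.71

Take in order of value per unit:
- B (187/6 per unit): all 6 → value 187, running total 187.00
- A (146/22 per unit): all 22 → value 146, running total 333.00
- C (33/7 per unit): 1 of 7 → value 1×33/7 = 4.7143, running total 337.71
Total 337.71.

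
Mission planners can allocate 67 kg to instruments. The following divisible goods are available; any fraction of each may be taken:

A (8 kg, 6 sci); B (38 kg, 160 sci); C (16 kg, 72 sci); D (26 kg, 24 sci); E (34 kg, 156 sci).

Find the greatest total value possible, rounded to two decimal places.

299.58

Take in order of value per unit:
- E (156/34 per unit): all 34 → value 156, running total 156.00
- C (72/16 per unit): all 16 → value 72, running total 228.00
- B (160/38 per unit): 17 of 38 → value 17×160/38 = 71.5789, running total 299.58
Total 299.58.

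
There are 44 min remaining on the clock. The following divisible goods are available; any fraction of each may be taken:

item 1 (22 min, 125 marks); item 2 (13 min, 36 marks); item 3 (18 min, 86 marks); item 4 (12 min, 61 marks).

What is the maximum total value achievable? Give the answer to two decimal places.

233.78

Take in order of value per unit:
- item 1 (125/22 per unit): all 22 → value 125, running total 125.00
- item 4 (61/12 per unit): all 12 → value 61, running total 186.00
- item 3 (86/18 per unit): 10 of 18 → value 10×86/18 = 47.7778, running total 233.78
Total 233.78.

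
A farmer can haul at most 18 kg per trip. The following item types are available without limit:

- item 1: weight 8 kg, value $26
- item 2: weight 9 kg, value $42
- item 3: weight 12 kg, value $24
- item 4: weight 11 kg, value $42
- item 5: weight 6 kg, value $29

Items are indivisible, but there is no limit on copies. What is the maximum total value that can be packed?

Best value-per-unit is item 5 at 29/6, and filling with it alone uses weight 3×6=18. No mix of the others beats 3×29 = 87.

$87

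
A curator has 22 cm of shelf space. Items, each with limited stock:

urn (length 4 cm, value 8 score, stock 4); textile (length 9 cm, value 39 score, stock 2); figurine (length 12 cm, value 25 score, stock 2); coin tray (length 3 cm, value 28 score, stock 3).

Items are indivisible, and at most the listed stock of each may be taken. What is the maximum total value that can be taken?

Top feasible selections:
- 1×urn + 1×textile + 3×coin tray: length 22, value 131
- 1×textile + 3×coin tray: length 18, value 123
- 1×figurine + 3×coin tray: length 21, value 109
- 3×urn + 3×coin tray: length 21, value 108
Best: 131 score.

131 score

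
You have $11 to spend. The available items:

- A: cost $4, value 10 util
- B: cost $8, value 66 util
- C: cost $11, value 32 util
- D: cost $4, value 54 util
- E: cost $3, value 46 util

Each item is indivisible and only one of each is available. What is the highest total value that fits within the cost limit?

This is a 0/1 knapsack; check combinations near the capacity.
- B+E: cost 8+3=11, value 66+46=112
- A+D+E: cost 4+4+3=11, value 10+54+46=110
- D+E: cost 4+3=7, value 54+46=100
Best: 112 util.

112 util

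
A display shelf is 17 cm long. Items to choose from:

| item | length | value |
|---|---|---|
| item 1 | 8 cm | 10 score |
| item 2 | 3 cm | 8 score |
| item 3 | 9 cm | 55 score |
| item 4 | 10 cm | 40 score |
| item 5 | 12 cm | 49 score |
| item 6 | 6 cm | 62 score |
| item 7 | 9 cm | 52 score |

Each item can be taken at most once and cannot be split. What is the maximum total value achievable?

Check high-value combinations within 17 cm:
- item 3+item 6: length 9+6=15, value 55+62=117
- item 6+item 7: length 6+9=15, value 62+52=114
- item 4+item 6: length 10+6=16, value 40+62=102
- item 1+item 2+item 6: length 8+3+6=17, value 10+8+62=80
Best: 117 score.

117 score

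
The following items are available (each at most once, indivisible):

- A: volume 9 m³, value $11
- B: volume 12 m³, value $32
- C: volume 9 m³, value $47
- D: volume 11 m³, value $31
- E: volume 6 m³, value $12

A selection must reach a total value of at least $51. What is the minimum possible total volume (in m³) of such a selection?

15

Subsets with value ≥ 51, sorted by total volume:
- C+E: volume 15, value 59
- A+C: volume 18, value 58
Minimum volume: 15 m³.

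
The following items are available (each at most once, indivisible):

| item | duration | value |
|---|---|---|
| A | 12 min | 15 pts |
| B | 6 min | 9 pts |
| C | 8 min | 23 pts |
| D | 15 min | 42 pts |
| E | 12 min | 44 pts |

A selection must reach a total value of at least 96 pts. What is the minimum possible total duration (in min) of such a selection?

35

Subsets with value ≥ 96, sorted by total duration:
- C+D+E: duration 35, value 109
- A+D+E: duration 39, value 101
- B+C+D+E: duration 41, value 118
- A+B+D+E: duration 45, value 110
Minimum duration: 35 min.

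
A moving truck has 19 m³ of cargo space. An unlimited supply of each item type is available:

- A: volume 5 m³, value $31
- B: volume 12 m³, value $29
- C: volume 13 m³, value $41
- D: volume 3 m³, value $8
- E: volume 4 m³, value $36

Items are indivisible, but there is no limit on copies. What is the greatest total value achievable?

Best value-per-unit is E at 36/4; filling with it alone gives 4×36 = 144.
Optimal mix: 1×D + 4×E → volume 19, value 152.

$152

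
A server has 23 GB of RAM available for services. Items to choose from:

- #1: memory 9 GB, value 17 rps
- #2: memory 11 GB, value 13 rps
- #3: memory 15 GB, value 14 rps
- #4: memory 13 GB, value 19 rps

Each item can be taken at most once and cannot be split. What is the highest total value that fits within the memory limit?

Check high-value combinations within 23 GB:
- #1+#4: memory 9+13=22, value 17+19=36
- #1+#2: memory 9+11=20, value 17+13=30
- #4: memory 13, value 19
- #1: memory 9, value 17
Best: 36 rps.

36 rps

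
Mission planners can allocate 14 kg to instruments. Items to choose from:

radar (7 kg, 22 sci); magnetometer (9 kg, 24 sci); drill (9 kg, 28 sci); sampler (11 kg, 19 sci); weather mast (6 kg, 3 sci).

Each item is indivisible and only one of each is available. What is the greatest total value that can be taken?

Check high-value combinations within 14 kg:
- drill: mass 9, value 28
- radar+weather mast: mass 7+6=13, value 22+3=25
- magnetometer: mass 9, value 24
- radar: mass 7, value 22
- sampler: mass 11, value 19
Best: 28 sci.

28 sci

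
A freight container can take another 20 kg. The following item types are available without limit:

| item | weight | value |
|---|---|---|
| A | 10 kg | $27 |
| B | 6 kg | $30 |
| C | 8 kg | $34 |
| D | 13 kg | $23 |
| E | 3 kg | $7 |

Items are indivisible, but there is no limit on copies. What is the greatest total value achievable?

$94

Best value-per-unit is B at 30/6; filling with it alone gives 3×30 = 90.
Optimal mix: 2×B + 1×C → weight 20, value 94.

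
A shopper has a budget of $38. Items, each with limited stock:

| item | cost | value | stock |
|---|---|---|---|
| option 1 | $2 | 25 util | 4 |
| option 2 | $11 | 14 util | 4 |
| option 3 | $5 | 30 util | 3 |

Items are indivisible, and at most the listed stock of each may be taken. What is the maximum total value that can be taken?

204 util

Top feasible selections:
- 4×option 1 + 1×option 2 + 3×option 3: cost 34, value 204
- 4×option 1 + 3×option 3: cost 23, value 190
- 3×option 1 + 1×option 2 + 3×option 3: cost 32, value 179
Best: 204 util.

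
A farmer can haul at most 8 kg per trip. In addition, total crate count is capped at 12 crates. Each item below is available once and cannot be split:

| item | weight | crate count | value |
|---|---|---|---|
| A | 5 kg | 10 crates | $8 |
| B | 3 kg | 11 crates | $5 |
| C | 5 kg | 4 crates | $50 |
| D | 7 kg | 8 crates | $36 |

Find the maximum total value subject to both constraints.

Feasible sets respecting both limits:
- C: weight 5, crate count 4, value 50
- D: weight 7, crate count 8, value 36
- A: weight 5, crate count 10, value 8
Best: $50.

$50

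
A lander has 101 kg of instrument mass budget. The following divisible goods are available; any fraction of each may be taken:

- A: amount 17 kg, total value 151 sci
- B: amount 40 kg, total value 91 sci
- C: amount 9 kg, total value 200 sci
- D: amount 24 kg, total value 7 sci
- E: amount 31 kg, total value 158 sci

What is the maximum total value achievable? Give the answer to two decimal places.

Take in order of value per unit:
- C (200/9 per unit): all 9 → value 200, running total 200.00
- A (151/17 per unit): all 17 → value 151, running total 351.00
- E (158/31 per unit): all 31 → value 158, running total 509.00
- B (91/40 per unit): all 40 → value 91, running total 600.00
- D (7/24 per unit): 4 of 24 → value 4×7/24 = 1.1667, running total 601.17
Total 601.17.

601.17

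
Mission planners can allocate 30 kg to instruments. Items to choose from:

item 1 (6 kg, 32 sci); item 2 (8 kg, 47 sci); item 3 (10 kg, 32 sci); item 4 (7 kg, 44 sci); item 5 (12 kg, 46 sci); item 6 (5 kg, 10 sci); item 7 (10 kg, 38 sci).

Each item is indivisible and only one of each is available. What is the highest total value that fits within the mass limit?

Check high-value combinations within 30 kg:
- item 2+item 4+item 6+item 7: mass 8+7+5+10=30, value 47+44+10+38=139
- item 2+item 4+item 5: mass 8+7+12=27, value 47+44+46=137
- item 1+item 2+item 4+item 6: mass 6+8+7+5=26, value 32+47+44+10=133
Best: 139 sci.

139 sci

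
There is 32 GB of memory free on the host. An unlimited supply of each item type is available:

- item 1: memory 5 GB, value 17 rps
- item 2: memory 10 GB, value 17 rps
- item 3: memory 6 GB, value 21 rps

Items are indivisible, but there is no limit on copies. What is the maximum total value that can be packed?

Best value-per-unit is item 3 at 21/6; filling with it alone gives 5×21 = 105.
Optimal mix: 4×item 1 + 2×item 3 → memory 32, value 110.

110 rps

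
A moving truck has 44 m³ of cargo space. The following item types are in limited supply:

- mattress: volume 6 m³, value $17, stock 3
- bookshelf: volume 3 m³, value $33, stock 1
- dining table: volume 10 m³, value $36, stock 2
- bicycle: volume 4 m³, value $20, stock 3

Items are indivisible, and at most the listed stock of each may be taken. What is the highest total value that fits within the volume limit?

$182

Best selections within volume 44 and stock limits:
- 1×mattress + 1×bookshelf + 2×dining table + 3×bicycle: volume 41, value 182
- 3×mattress + 1×bookshelf + 1×dining table + 3×bicycle: volume 43, value 180
Best: $182.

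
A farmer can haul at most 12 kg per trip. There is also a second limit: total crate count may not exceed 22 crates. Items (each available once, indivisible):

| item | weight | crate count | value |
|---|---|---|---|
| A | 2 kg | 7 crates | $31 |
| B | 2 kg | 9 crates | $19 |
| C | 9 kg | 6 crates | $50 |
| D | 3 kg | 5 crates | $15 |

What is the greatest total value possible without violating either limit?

$81

Feasible sets respecting both limits:
- A+C: weight 11, crate count 13, value 81
- B+C: weight 11, crate count 15, value 69
- A+B+D: weight 7, crate count 21, value 65
Best: $81.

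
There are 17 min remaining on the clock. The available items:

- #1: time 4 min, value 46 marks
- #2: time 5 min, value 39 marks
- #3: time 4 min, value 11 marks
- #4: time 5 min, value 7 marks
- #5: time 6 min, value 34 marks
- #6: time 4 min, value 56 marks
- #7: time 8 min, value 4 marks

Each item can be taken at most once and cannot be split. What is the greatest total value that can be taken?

Check high-value combinations within 17 min:
- #1+#2+#3+#6: time 4+5+4+4=17, value 46+39+11+56=152
- #1+#2+#6: time 4+5+4=13, value 46+39+56=141
- #1+#5+#6: time 4+6+4=14, value 46+34+56=136
- #2+#5+#6: time 5+6+4=15, value 39+34+56=129
Best: 152 marks.

152 marks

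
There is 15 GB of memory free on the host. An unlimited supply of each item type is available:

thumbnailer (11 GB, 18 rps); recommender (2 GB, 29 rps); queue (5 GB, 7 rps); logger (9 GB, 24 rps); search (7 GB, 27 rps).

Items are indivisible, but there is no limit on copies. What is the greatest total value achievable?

Best value-per-unit is recommender at 29/2, and filling with it alone uses memory 7×2=14. No mix of the others beats 7×29 = 203.

203 rps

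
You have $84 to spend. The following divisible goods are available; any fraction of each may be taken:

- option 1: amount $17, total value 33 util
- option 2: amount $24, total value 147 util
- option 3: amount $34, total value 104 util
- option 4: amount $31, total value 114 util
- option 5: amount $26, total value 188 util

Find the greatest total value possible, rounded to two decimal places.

458.18

Take in order of value per unit:
- option 5 (188/26 per unit): all 26 → value 188, running total 188.00
- option 2 (147/24 per unit): all 24 → value 147, running total 335.00
- option 4 (114/31 per unit): all 31 → value 114, running total 449.00
- option 3 (104/34 per unit): 3 of 34 → value 3×104/34 = 9.1765, running total 458.18
Total 458.18.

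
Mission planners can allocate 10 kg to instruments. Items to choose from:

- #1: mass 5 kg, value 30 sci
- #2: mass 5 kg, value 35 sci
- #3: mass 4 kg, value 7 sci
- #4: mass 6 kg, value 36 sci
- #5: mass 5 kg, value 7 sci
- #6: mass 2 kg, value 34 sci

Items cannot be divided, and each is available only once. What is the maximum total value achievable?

70 sci

Check high-value combinations within 10 kg:
- #4+#6: mass 6+2=8, value 36+34=70
- #2+#6: mass 5+2=7, value 35+34=69
- #1+#2: mass 5+5=10, value 30+35=65
- #1+#6: mass 5+2=7, value 30+34=64
- #3+#4: mass 4+6=10, value 7+36=43
Best: 70 sci.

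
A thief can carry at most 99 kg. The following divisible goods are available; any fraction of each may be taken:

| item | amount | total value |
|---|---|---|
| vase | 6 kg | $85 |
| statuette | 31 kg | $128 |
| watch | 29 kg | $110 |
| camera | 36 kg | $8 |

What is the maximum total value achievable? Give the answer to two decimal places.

Take in order of value per unit:
- vase (85/6 per unit): all 6 → value 85, running total 85.00
- statuette (128/31 per unit): all 31 → value 128, running total 213.00
- watch (110/29 per unit): all 29 → value 110, running total 323.00
- camera (8/36 per unit): 33 of 36 → value 33×8/36 = 7.3333, running total 330.33
Total 330.33.

330.33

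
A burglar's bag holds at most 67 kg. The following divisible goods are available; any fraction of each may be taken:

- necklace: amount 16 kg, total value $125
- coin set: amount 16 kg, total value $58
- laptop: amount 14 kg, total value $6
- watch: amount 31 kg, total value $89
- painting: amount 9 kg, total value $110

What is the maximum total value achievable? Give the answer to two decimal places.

Take in order of value per unit:
- painting (110/9 per unit): all 9 → value 110, running total 110.00
- necklace (125/16 per unit): all 16 → value 125, running total 235.00
- coin set (58/16 per unit): all 16 → value 58, running total 293.00
- watch (89/31 per unit): 26 of 31 → value 26×89/31 = 74.6452, running total 367.65
Total 367.65.

367.65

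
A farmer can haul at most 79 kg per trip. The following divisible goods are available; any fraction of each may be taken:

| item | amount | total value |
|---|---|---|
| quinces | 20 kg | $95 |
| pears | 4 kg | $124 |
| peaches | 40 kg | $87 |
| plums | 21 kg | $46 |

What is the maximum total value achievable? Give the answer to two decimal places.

Take in order of value per unit:
- pears (124/4 per unit): all 4 → value 124, running total 124.00
- quinces (95/20 per unit): all 20 → value 95, running total 219.00
- plums (46/21 per unit): all 21 → value 46, running total 265.00
- peaches (87/40 per unit): 34 of 40 → value 34×87/40 = 73.9500, running total 338.95
Total 338.95.

338.95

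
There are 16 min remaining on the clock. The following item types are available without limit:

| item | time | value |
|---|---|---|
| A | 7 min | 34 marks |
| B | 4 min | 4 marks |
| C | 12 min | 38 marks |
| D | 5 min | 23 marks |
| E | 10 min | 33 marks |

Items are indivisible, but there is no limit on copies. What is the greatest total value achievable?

Best value-per-unit is A at 34/7; filling with it alone gives 2×34 = 68.
Optimal mix: 3×D → time 15, value 69.

69 marks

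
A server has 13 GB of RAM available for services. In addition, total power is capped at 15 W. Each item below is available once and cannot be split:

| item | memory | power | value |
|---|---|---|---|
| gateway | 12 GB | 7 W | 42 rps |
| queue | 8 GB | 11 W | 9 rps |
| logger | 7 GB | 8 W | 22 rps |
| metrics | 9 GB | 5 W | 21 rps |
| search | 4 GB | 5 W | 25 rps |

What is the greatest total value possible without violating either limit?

47 rps

Feasible sets respecting both limits:
- logger+search: memory 11, power 13, value 47
- metrics+search: memory 13, power 10, value 46
- gateway: memory 12, power 7, value 42
- search: memory 4, power 5, value 25
Best: 47 rps.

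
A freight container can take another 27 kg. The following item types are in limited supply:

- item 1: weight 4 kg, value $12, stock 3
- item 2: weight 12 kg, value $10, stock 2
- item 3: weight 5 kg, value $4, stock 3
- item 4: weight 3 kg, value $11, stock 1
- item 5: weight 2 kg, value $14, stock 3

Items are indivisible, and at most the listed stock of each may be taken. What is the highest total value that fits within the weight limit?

$93

Top feasible selections:
- 3×item 1 + 1×item 3 + 1×item 4 + 3×item 5: weight 26, value 93
- 3×item 1 + 1×item 4 + 3×item 5: weight 21, value 89
- 2×item 1 + 2×item 3 + 1×item 4 + 3×item 5: weight 27, value 85
Best: $93.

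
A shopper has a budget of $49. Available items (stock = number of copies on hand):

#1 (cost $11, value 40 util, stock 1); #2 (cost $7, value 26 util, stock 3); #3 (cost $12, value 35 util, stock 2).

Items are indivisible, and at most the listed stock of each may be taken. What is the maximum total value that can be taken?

162 util

Top feasible selections:
- 1×#1 + 2×#2 + 2×#3: cost 49, value 162
- 1×#1 + 3×#2 + 1×#3: cost 44, value 153
Best: 162 util.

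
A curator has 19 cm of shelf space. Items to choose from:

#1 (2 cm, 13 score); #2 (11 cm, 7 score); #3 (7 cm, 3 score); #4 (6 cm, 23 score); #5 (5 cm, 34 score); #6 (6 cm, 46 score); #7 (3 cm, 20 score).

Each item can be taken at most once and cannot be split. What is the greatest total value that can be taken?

116 score

This is a 0/1 knapsack; check combinations near the capacity.
- #1+#4+#5+#6: length 2+6+5+6=19, value 13+23+34+46=116
- #1+#5+#6+#7: length 2+5+6+3=16, value 13+34+46+20=113
- #4+#5+#6: length 6+5+6=17, value 23+34+46=103
- #1+#4+#6+#7: length 2+6+6+3=17, value 13+23+46+20=102
- #5+#6+#7: length 5+6+3=14, value 34+46+20=100
Best: 116 score.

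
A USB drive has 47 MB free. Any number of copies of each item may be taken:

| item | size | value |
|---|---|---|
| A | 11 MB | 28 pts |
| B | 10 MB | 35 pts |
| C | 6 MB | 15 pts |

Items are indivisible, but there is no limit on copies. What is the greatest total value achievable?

155 pts

Best value-per-unit is B at 35/10; filling with it alone gives 4×35 = 140.
Optimal mix: 4×B + 1×C → size 46, value 155.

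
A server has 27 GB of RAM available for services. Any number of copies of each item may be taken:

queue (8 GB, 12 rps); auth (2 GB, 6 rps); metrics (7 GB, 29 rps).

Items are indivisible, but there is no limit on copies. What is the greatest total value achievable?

Best value-per-unit is metrics at 29/7; filling with it alone gives 3×29 = 87.
Optimal mix: 3×auth + 3×metrics → memory 27, value 105.

105 rps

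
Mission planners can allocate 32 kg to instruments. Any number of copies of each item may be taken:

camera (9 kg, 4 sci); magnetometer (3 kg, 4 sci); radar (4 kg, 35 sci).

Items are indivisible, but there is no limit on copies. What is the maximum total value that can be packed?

Best value-per-unit is radar at 35/4, and filling with it alone uses mass 8×4=32. No mix of the others beats 8×35 = 280.

280 sci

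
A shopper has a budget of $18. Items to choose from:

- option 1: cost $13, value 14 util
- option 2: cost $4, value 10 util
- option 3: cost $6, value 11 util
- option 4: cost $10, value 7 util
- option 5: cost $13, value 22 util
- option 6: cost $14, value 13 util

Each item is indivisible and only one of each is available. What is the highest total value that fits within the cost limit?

Check high-value combinations within $18:
- option 2+option 5: cost 4+13=17, value 10+22=32
- option 1+option 2: cost 13+4=17, value 14+10=24
- option 2+option 6: cost 4+14=18, value 10+13=23
- option 5: cost 13, value 22
Best: 32 util.

32 util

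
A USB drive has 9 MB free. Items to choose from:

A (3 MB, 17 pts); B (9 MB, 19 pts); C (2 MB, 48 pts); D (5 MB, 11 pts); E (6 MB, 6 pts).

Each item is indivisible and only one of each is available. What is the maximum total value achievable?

Check high-value combinations within 9 MB:
- A+C: size 3+2=5, value 17+48=65
- C+D: size 2+5=7, value 48+11=59
- C+E: size 2+6=8, value 48+6=54
- C: size 2, value 48
- A+D: size 3+5=8, value 17+11=28
Best: 65 pts.

65 pts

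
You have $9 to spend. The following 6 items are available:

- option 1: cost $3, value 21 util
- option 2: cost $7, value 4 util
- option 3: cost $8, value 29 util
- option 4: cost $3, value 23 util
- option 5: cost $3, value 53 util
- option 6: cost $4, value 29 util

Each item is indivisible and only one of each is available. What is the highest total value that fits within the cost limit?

This is a 0/1 knapsack; check combinations near the capacity.
- option 1+option 4+option 5: cost 3+3+3=9, value 21+23+53=97
- option 5+option 6: cost 3+4=7, value 53+29=82
- option 4+option 5: cost 3+3=6, value 23+53=76
Best: 97 util.

97 util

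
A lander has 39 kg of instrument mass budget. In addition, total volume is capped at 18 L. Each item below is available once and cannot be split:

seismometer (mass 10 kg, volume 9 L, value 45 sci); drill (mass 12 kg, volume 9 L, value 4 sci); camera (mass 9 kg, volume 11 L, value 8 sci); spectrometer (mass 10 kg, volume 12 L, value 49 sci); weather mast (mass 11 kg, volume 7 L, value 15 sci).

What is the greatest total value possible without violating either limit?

60 sci

Feasible sets respecting both limits:
- seismometer+weather mast: mass 21, volume 16, value 60
- seismometer+drill: mass 22, volume 18, value 49
- spectrometer: mass 10, volume 12, value 49
- seismometer: mass 10, volume 9, value 45
Best: 60 sci.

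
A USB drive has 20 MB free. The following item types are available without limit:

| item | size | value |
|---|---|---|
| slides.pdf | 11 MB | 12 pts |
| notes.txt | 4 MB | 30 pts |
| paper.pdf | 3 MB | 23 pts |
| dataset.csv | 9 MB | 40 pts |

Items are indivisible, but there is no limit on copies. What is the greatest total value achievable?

152 pts

Best value-per-unit is paper.pdf at 23/3; filling with it alone gives 6×23 = 138.
Optimal mix: 2×notes.txt + 4×paper.pdf → size 20, value 152.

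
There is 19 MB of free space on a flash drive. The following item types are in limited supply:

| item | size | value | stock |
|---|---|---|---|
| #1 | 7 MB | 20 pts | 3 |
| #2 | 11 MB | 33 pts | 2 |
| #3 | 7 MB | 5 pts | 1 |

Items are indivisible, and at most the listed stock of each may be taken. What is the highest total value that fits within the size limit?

Best selections within size 19 and stock limits:
- 1×#1 + 1×#2: size 18, value 53
- 2×#1: size 14, value 40
- 1×#2 + 1×#3: size 18, value 38
Best: 53 pts.

53 pts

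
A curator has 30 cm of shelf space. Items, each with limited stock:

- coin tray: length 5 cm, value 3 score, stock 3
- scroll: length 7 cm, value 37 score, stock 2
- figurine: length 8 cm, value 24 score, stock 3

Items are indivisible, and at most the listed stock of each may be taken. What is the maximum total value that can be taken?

Best selections within length 30 and stock limits:
- 2×scroll + 2×figurine: length 30, value 122
- 1×coin tray + 2×scroll + 1×figurine: length 27, value 101
- 2×scroll + 1×figurine: length 22, value 98
- 1×coin tray + 1×scroll + 2×figurine: length 28, value 88
Best: 122 score.

122 score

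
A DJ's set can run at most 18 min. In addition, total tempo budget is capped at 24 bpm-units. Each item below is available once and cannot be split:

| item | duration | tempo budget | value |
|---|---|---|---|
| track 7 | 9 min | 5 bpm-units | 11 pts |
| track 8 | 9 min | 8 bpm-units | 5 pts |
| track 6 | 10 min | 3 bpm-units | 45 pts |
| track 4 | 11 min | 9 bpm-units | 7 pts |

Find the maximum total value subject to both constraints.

45 pts

Feasible sets respecting both limits:
- track 6: duration 10, tempo budget 3, value 45
- track 7+track 8: duration 18, tempo budget 13, value 16
- track 7: duration 9, tempo budget 5, value 11
- track 4: duration 11, tempo budget 9, value 7
Best: 45 pts.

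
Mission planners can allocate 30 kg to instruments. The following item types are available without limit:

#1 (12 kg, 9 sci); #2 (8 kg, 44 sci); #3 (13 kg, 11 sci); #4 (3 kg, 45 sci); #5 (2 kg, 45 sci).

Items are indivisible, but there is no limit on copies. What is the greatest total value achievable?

675 sci

Best value-per-unit is #5 at 45/2, and filling with it alone uses mass 15×2=30. No mix of the others beats 15×45 = 675.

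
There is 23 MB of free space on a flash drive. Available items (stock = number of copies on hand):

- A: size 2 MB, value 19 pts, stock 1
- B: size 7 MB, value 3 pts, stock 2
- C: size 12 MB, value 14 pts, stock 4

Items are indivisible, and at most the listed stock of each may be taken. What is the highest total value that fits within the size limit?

36 pts

Best selections within size 23 and stock limits:
- 1×A + 1×B + 1×C: size 21, value 36
- 1×A + 1×C: size 14, value 33
Best: 36 pts.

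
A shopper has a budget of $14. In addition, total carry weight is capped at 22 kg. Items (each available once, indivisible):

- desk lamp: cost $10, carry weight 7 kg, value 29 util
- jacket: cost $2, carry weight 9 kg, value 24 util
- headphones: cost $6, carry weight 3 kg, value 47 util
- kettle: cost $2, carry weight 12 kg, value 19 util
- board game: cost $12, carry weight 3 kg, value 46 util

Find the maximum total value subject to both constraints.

71 util

Feasible sets respecting both limits:
- jacket+headphones: cost 8, carry weight 12, value 71
- jacket+board game: cost 14, carry weight 12, value 70
- headphones+kettle: cost 8, carry weight 15, value 66
- kettle+board game: cost 14, carry weight 15, value 65
Best: 71 util.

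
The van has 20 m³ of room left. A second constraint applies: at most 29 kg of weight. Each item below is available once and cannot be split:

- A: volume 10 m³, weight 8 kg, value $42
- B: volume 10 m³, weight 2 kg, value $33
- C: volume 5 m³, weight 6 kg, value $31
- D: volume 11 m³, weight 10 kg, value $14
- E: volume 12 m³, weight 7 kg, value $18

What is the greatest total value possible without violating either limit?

Feasible sets respecting both limits:
- A+B: volume 20, weight 10, value 75
- A+C: volume 15, weight 14, value 73
- B+C: volume 15, weight 8, value 64
Best: $75.

$75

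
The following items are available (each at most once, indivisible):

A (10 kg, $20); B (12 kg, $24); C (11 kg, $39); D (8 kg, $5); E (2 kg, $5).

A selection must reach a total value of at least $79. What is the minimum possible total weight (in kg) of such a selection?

33

Subsets with value ≥ 79, sorted by total weight:
- A+B+C: weight 33, value 83
- A+B+C+E: weight 35, value 88
Minimum weight: 33 kg.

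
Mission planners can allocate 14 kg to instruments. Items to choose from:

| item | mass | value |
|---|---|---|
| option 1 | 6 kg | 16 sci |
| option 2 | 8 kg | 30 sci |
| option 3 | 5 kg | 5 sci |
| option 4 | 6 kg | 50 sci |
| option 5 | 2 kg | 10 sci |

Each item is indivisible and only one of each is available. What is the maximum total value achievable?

Check high-value combinations within 14 kg:
- option 2+option 4: mass 8+6=14, value 30+50=80
- option 1+option 4+option 5: mass 6+6+2=14, value 16+50+10=76
- option 1+option 4: mass 6+6=12, value 16+50=66
Best: 80 sci.

80 sci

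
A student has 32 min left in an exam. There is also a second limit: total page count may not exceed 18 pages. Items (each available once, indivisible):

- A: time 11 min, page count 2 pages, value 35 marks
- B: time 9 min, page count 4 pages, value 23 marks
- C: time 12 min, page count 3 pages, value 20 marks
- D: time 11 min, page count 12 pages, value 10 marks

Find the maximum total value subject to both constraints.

78 marks

Feasible sets respecting both limits:
- A+B+C: time 32, page count 9, value 78
- A+B+D: time 31, page count 18, value 68
- A+B: time 20, page count 6, value 58
Best: 78 marks.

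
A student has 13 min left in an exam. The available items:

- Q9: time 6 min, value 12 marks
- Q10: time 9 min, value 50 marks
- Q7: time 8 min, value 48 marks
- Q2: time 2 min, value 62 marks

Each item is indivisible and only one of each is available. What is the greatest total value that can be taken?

112 marks

Check high-value combinations within 13 min:
- Q10+Q2: time 9+2=11, value 50+62=112
- Q7+Q2: time 8+2=10, value 48+62=110
- Q9+Q2: time 6+2=8, value 12+62=74
- Q2: time 2, value 62
Best: 112 marks.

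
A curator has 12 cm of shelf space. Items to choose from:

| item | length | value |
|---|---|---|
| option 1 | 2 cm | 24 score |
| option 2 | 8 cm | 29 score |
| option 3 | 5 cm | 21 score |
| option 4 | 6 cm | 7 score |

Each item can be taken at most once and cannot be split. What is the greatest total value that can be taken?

53 score

This is a 0/1 knapsack; check combinations near the capacity.
- option 1+option 2: length 2+8=10, value 24+29=53
- option 1+option 3: length 2+5=7, value 24+21=45
- option 1+option 4: length 2+6=8, value 24+7=31
Best: 53 score.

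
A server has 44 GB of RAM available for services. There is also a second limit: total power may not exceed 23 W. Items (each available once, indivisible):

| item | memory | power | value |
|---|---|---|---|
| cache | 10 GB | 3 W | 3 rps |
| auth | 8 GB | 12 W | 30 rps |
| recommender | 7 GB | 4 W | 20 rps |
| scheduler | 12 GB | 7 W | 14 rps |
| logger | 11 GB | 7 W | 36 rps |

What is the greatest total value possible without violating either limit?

Feasible sets respecting both limits:
- auth+recommender+logger: memory 26, power 23, value 86
- cache+recommender+scheduler+logger: memory 40, power 21, value 73
- recommender+scheduler+logger: memory 30, power 18, value 70
Best: 86 rps.

86 rps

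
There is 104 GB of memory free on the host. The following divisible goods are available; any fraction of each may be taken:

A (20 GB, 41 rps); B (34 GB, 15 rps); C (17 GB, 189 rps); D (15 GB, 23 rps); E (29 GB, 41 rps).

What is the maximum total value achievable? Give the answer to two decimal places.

304.15

Take in order of value per unit:
- C (189/17 per unit): all 17 → value 189, running total 189.00
- A (41/20 per unit): all 20 → value 41, running total 230.00
- D (23/15 per unit): all 15 → value 23, running total 253.00
- E (41/29 per unit): all 29 → value 41, running total 294.00
- B (15/34 per unit): 23 of 34 → value 23×15/34 = 10.1471, running total 304.15
Total 304.15.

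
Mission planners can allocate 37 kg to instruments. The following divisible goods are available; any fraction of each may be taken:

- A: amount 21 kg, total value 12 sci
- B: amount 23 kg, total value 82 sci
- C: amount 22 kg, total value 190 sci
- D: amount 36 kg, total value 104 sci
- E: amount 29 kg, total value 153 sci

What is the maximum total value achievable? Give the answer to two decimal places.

269.14

Take in order of value per unit:
- C (190/22 per unit): all 22 → value 190, running total 190.00
- E (153/29 per unit): 15 of 29 → value 15×153/29 = 79.1379, running total 269.14
Total 269.14.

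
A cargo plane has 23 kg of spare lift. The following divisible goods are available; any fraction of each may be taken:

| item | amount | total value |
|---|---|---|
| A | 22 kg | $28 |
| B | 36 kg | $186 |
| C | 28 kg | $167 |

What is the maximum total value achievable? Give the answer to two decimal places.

137.18

Take in order of value per unit:
- C (167/28 per unit): 23 of 28 → value 23×167/28 = 137.1786, running total 137.18
Total 137.18.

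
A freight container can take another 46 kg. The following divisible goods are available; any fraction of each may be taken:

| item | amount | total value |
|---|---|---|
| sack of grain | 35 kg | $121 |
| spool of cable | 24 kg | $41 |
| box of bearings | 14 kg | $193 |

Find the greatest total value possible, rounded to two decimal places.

303.63

Take in order of value per unit:
- box of bearings (193/14 per unit): all 14 → value 193, running total 193.00
- sack of grain (121/35 per unit): 32 of 35 → value 32×121/35 = 110.6286, running total 303.63
Total 303.63.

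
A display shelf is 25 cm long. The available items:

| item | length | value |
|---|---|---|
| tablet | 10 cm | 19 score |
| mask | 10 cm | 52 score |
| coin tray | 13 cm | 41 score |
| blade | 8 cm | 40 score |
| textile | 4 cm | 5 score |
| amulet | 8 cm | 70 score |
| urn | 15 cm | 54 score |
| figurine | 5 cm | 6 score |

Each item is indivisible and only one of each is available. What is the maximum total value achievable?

Check high-value combinations within 25 cm:
- mask+amulet+figurine: length 10+8+5=23, value 52+70+6=128
- mask+textile+amulet: length 10+4+8=22, value 52+5+70=127
- amulet+urn: length 8+15=23, value 70+54=124
Best: 128 score.

128 score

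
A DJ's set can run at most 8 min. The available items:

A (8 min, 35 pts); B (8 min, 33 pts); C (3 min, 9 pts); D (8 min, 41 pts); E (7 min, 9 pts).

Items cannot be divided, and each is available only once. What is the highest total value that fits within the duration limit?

Check high-value combinations within 8 min:
- D: duration 8, value 41
- A: duration 8, value 35
- B: duration 8, value 33
- C: duration 3, value 9
- E: duration 7, value 9
Best: 41 pts.

41 pts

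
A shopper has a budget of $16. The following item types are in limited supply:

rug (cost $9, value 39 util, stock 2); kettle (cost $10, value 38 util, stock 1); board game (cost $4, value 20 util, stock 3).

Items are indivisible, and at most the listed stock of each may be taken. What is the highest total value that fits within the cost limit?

Top feasible selections:
- 3×board game: cost 12, value 60
- 1×rug + 1×board game: cost 13, value 59
Best: 60 util.

60 util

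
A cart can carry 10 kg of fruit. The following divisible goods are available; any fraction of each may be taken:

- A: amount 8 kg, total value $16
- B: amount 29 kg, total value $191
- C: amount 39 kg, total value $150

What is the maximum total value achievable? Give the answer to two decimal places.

65.86

Take in order of value per unit:
- B (191/29 per unit): 10 of 29 → value 10×191/29 = 65.8621, running total 65.86
Total 65.86.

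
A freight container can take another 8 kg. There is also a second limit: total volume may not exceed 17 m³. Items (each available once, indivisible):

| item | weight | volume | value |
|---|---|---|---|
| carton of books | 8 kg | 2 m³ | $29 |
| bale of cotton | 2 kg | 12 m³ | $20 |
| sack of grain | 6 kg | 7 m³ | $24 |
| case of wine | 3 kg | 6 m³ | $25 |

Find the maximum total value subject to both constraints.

$29

Feasible sets respecting both limits:
- carton of books: weight 8, volume 2, value 29
- case of wine: weight 3, volume 6, value 25
- sack of grain: weight 6, volume 7, value 24
- bale of cotton: weight 2, volume 12, value 20
Best: $29.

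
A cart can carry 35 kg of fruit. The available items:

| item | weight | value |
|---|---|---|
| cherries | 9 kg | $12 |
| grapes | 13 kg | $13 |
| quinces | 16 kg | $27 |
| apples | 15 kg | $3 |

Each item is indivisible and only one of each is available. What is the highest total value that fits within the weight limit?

Check high-value combinations within 35 kg:
- grapes+quinces: weight 13+16=29, value 13+27=40
- cherries+quinces: weight 9+16=25, value 12+27=39
- quinces+apples: weight 16+15=31, value 27+3=30
- quinces: weight 16, value 27
- cherries+grapes: weight 9+13=22, value 12+13=25
Best: $40.

$40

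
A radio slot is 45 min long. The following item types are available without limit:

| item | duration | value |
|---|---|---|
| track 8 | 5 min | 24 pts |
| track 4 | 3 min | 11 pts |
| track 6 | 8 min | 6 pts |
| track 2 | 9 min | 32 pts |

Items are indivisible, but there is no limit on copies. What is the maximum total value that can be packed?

Best value-per-unit is track 8 at 24/5, and filling with it alone uses duration 9×5=45. No mix of the others beats 9×24 = 216.

216 pts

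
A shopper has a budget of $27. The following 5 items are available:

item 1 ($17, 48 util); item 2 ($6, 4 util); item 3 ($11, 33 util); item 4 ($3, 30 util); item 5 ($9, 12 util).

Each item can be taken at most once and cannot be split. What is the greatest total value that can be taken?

Check high-value combinations within $27:
- item 1+item 2+item 4: cost 17+6+3=26, value 48+4+30=82
- item 1+item 4: cost 17+3=20, value 48+30=78
- item 3+item 4+item 5: cost 11+3+9=23, value 33+30+12=75
- item 2+item 3+item 4: cost 6+11+3=20, value 4+33+30=67
- item 3+item 4: cost 11+3=14, value 33+30=63
Best: 82 util.

82 util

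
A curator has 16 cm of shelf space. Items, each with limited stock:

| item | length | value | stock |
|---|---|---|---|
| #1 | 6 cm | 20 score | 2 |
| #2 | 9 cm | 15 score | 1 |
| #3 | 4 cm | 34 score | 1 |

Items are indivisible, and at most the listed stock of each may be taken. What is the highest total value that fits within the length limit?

Best selections within length 16 and stock limits:
- 2×#1 + 1×#3: length 16, value 74
- 1×#1 + 1×#3: length 10, value 54
- 1×#2 + 1×#3: length 13, value 49
- 2×#1: length 12, value 40
Best: 74 score.

74 score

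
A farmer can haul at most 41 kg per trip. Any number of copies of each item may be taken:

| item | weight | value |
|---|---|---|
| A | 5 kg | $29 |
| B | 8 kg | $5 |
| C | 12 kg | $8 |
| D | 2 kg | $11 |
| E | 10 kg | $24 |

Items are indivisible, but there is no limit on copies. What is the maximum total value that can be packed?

$236

Best value-per-unit is A at 29/5; filling with it alone gives 8×29 = 232.
Optimal mix: 7×A + 3×D → weight 41, value 236.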